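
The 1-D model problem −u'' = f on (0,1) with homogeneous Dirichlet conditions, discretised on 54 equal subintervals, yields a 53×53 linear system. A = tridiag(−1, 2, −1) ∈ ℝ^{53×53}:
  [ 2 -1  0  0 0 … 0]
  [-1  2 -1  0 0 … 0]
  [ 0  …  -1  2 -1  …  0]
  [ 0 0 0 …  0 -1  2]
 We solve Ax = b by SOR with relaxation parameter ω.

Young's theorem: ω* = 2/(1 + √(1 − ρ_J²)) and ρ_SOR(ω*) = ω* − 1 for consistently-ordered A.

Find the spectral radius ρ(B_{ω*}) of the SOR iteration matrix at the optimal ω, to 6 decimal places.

spectrum of D⁻¹(L+U) = {cos(kπ/54) : 1≤k≤53}; ρ_J = cos(π/54) = 0.998308.
√(1−ρ_J²) simplifies to sin(π/54) = 0.0581448.
ω* = 2/(1 + 0.0581448) = 2/1.0581448 = 1.890100.
ρ_SOR = ω* − 1 = 1.890100 − 1 = 0.890100.

ρ_SOR = 0.890100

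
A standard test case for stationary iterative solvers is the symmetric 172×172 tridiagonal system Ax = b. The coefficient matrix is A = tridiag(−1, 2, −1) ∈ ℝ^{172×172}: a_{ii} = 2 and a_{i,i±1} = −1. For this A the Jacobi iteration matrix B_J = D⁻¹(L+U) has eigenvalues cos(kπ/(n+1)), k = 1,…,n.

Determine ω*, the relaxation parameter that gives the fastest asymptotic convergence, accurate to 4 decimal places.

ρ_J = max_k |cos(kπ/173)| = cos(π/173) = 0.9998
root = sin(π/173) = 0.01816  (since 1−cos² = sin²).
ω* = 2 / (1 + 0.01816) = 2 / 1.01816 ≈ 1.9643.
[ρ_SOR] ω* − 1 = 0.9643.

ω* = 1.9643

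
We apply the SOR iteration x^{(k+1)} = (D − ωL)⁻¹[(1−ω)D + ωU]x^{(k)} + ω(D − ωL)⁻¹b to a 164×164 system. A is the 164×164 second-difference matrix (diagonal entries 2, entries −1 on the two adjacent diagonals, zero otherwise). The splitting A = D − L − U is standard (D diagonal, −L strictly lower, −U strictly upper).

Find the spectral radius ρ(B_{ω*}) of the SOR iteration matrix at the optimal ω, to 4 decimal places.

ρ_SOR = 0.9626

With n=164, ρ(Jacobi) = cos(π/165) = 0.9998.
√(1 − cos²(π/165)) = sin(π/165) ≈ 0.01904.
Young: ω* = 2/(1+√(1−ρ_J²)) = 2/(1+0.01904) = 2/1.01904 = 1.9626.
[ρ_SOR] ω* − 1 = 0.9626.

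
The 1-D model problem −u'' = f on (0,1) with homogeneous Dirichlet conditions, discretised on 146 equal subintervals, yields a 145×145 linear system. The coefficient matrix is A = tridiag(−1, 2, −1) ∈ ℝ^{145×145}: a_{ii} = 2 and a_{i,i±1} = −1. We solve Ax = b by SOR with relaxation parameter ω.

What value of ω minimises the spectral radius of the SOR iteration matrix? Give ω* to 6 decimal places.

B_J for the 145×145 system has eigenvalues cos(kπ/146); ρ_J = cos(π/146) = 0.999769.
1 − cos²(π/146) = sin²(π/146) ⇒ √(1−ρ_J²) = sin(π/146) = 0.0215161.
Then 2/(1+√(1−ρ_J²)) = 2/(1+0.0215161); ω* = 2/1.0215161 = 1.957874.
ρ_SOR = ω* − 1 ≈ 0.957874.

ω* = 1.957874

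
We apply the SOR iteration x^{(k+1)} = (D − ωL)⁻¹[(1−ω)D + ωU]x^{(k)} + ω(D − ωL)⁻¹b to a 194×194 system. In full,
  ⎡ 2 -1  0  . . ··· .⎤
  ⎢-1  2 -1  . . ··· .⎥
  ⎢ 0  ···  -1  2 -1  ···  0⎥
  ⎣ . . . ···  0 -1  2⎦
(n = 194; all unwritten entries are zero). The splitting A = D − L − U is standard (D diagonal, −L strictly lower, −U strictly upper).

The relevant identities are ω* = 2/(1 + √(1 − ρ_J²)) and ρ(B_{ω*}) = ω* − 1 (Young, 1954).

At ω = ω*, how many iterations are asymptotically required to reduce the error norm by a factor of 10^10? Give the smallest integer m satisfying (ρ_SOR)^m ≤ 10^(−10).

[ρ_J] n=194: ρ(B_J) = cos(π/(n+1)) = cos(π/195) = 0.9998702.
√(1 − cos²(π/195)) = sin(π/195) ≈ 0.0161100.
Young: ω* = 2/(1+√(1−ρ_J²)) = 2/(1+0.0161100) = 2/1.0161100 = 1.9682908.
Hence ρ(B_{ω*}) = 1.9682908 − 1 = 0.9682908.
10·ln10 = 23.0259; −ln(0.9682908) = 0.0322228; m = ⌈23.0259/0.0322228⌉ = ⌈714.584⌉ = 715.

m = 715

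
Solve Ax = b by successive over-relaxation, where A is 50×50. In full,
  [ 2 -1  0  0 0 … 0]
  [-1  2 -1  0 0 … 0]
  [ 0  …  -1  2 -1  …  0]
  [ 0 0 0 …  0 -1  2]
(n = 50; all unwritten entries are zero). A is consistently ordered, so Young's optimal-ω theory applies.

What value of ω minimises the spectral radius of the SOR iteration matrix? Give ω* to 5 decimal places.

n=50: λ(B_J) = 1 − λ(A)/2 = cos(kπ/51); k=1 gives ρ_J = 0.99810.
√(1−ρ_J²) simplifies to sin(π/51) = 0.061561.
[ω*] 2 ÷ (1 + 0.061561) = 2 ÷ 1.061561 = 1.88402.
Hence ρ(B_{ω*}) = 1.88402 − 1 = 0.88402.

ω* = 1.88402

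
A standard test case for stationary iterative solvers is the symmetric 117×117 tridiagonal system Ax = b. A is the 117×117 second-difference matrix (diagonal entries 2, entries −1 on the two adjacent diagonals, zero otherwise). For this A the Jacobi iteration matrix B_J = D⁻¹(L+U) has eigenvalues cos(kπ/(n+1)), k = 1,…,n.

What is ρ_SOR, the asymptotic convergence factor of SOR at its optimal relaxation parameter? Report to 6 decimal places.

ρ_SOR = 0.948140

[ρ_J] n=117: ρ(B_J) = cos(π/(n+1)) = cos(π/118) = 0.999646.
√(1−ρ_J²) simplifies to sin(π/118) = 0.0266205.
ω* = 2/(1 + 0.0266205) = 2/1.0266205 = 1.948140.
ρ_SOR = ω* − 1 ≈ 0.948140.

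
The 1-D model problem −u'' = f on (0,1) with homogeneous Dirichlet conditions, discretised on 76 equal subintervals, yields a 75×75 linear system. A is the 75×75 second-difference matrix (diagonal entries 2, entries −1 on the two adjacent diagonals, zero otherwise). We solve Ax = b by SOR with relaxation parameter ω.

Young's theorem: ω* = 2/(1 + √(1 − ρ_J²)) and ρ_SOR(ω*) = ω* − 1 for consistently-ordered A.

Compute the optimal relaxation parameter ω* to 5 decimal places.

n=75: λ(B_J) = 1 − λ(A)/2 = cos(kπ/76); k=1 gives ρ_J = 0.99915.
√(1 − cos²(π/76)) = sin(π/76) ≈ 0.041325.
Then 2/(1+√(1−ρ_J²)) = 2/(1+0.041325); ω* = 2/1.041325 = 1.92063.
At ω = 1.92063 every |λ(B_ω)| = ω−1, so ρ_SOR = 0.92063.

ω* = 1.92063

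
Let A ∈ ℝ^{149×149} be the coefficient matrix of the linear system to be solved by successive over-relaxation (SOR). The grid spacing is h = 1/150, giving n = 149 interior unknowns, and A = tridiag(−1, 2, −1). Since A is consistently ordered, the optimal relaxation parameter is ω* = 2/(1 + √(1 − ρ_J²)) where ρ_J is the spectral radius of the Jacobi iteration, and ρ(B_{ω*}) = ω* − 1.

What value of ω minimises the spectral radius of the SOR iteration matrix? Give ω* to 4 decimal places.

ρ_J = max_k |cos(kπ/150)| = cos(π/150) = 0.9998
1 − cos²(π/150) = sin²(π/150) ⇒ √(1−ρ_J²) = sin(π/150) = 0.02094.
ω* = 2/(1 + 0.02094) = 2/1.02094 = 1.9590.
and ρ(B_{ω*}) = 1.9590 − 1 = 0.9590.

ω* = 1.9590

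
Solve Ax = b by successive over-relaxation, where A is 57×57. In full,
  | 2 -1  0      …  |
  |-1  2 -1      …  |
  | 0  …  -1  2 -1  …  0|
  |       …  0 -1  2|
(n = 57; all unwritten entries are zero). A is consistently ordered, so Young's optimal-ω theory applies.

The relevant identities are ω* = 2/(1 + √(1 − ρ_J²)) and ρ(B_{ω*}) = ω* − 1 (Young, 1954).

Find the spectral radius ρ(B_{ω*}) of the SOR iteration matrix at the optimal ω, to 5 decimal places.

ρ_SOR = 0.89728

½·tridiag(1,0,1) at n=57: λ_k = cos(kπ/58); max |λ| at k=1 ⇒ ρ_J = cos(π/58) ≈ 0.99853.
√(1−ρ_J²) = |sin(π/58)| = 0.054139
ω* = 2/(1 + 0.054139) = 2/1.054139 = 1.89728.
ρ(B_{ω*}) = ω*−1 = 0.89728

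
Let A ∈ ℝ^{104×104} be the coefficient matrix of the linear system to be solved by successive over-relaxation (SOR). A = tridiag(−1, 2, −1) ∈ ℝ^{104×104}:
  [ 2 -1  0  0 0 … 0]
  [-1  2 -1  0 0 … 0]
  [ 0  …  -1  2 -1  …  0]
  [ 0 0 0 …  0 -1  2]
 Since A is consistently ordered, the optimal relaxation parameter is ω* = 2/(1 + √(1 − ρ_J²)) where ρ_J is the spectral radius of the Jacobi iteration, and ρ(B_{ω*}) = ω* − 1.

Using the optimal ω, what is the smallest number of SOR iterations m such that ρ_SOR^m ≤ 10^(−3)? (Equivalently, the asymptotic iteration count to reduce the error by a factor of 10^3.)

m = 116

[ρ_J] n=104: ρ(B_J) = cos(π/(n+1)) = cos(π/105) = 0.9995524.
√(1 − cos²(π/105)) = sin(π/105) ≈ 0.0299155.
ω* = 2/(1 + 0.0299155) = 2/1.0299155 = 1.9419069.
Hence ρ(B_{ω*}) = 1.9419069 − 1 = 0.9419069.
3·ln10 = 6.90776; −ln(0.9419069) = 0.0598488; m = ⌈6.90776/0.0598488⌉ = ⌈115.420⌉ = 116.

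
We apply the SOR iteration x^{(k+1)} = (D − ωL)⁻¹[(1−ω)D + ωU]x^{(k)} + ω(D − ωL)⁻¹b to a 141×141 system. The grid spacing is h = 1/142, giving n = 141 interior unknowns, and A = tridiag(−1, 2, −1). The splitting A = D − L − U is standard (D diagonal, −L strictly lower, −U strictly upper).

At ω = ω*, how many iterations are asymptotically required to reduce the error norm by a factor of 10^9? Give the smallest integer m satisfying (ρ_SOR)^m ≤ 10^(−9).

m = 469

spectrum of D⁻¹(L+U) = {cos(kπ/142) : 1≤k≤141}; ρ_J = cos(π/142) = 0.9997553.
root = sin(π/142) = 0.0221221  (since 1−cos² = sin²).
[ω*] 2 ÷ (1 + 0.0221221) = 2 ÷ 1.0221221 = 1.9567134.
[ρ_SOR] ω* − 1 = 0.9567134.
ρ_SOR^m ≤ 10^(−9) ⇔ m ≥ 9·ln10/(−ln 0.9567134) = 20.7233/0.0442514 = 468.308; m = ⌈468.308⌉ = 469.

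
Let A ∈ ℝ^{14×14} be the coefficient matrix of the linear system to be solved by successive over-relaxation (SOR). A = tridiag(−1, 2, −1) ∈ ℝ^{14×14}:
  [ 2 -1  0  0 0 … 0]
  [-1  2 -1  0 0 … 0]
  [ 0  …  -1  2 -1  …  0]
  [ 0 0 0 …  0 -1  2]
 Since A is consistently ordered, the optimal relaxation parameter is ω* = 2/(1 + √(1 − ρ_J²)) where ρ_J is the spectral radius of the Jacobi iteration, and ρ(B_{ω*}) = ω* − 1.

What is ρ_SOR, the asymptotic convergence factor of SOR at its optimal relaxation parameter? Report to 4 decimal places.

[ρ_J] n=14: ρ(B_J) = cos(π/(n+1)) = cos(π/15) = 0.9781.
√(1−ρ_J²) simplifies to sin(π/15) = 0.20791.
ω* = 2/(1+0.20791) = 1.6558
At ω = 1.6558 every |λ(B_ω)| = ω−1, so ρ_SOR = 0.6558.

ρ_SOR = 0.6558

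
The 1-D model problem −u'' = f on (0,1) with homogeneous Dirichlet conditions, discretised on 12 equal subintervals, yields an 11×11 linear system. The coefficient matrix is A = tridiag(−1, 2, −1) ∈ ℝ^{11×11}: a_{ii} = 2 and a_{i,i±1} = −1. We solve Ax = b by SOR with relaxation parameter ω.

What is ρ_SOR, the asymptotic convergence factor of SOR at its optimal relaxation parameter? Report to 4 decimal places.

n=11: λ(B_J) = 1 − λ(A)/2 = cos(kπ/12); k=1 gives ρ_J = 0.9659.
root = sin(π/12) = 0.25882  (since 1−cos² = sin²).
Then 2/(1+√(1−ρ_J²)) = 2/(1+0.25882); ω* = 2/1.25882 = 1.5888.
Hence ρ(B_{ω*}) = 1.5888 − 1 = 0.5888.

ρ_SOR = 0.5888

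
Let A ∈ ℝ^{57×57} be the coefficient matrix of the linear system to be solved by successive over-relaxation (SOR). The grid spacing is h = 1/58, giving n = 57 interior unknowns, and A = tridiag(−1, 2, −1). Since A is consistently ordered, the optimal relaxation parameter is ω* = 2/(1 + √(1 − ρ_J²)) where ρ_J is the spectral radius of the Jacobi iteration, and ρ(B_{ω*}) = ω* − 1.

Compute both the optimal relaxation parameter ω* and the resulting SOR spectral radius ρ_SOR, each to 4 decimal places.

n=57: λ(B_J) = 1 − λ(A)/2 = cos(kπ/58); k=1 gives ρ_J = 0.9985.
1 − cos²(π/58) = sin²(π/58) ⇒ √(1−ρ_J²) = sin(π/58) = 0.05414.
ω* = 2 / (1 + 0.05414) = 2 / 1.05414 ≈ 1.8973.
ρ_SOR = ω* − 1 = 1.8973 − 1 = 0.8973.

ω* = 1.8973, ρ_SOR = 0.8973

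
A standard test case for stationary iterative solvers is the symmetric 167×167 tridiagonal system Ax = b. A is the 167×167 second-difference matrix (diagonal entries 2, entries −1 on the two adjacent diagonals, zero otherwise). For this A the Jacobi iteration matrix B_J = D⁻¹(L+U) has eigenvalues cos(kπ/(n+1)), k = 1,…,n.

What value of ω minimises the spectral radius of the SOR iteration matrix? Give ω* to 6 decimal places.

ω* = 1.963289

n=167: λ(B_J) = 1 − λ(A)/2 = cos(kπ/168); k=1 gives ρ_J = 0.999825.
√(1−ρ_J²) = |sin(π/168)| = 0.0186989
ω* = 2/(1+0.0186989) = 1.963289
At ω = 1.963289 every |λ(B_ω)| = ω−1, so ρ_SOR = 0.963289.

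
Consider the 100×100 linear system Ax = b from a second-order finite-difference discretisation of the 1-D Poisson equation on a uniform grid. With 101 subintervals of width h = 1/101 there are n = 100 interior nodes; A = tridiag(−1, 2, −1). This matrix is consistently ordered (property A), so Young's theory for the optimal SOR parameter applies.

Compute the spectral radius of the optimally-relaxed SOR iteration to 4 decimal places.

ρ_SOR = 0.9397

ρ_J = max_k |cos(kπ/101)| = cos(π/101) = 0.9995
√(1 − cos²(π/101)) = sin(π/101) ≈ 0.03110.
ω* = 2/(1+0.03110) = 1.9397
and ρ(B_{ω*}) = 1.9397 − 1 = 0.9397.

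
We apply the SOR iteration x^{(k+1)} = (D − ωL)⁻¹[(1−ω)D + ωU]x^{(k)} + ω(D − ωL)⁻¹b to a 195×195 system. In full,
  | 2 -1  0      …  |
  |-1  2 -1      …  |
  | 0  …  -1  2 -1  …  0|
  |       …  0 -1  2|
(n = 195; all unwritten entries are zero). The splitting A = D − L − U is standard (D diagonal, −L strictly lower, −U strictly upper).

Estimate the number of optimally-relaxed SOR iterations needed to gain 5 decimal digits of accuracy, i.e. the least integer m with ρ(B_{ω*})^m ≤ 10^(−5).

n=195: λ(B_J) = 1 − λ(A)/2 = cos(kπ/196); k=1 gives ρ_J = 0.9998715.
√(1−ρ_J²) simplifies to sin(π/196) = 0.0160278.
ω* = 2/(1 + 0.0160278) = 2/1.0160278 = 1.9684501.
ρ_SOR = ω* − 1 = 1.9684501 − 1 = 0.9684501.
Need (0.9684501)^m ≤ 10^(−5): m ≥ 5·ln10/|ln 0.9684501| = 11.5129/0.0320583 = 359.124 ⇒ m = 360.

m = 360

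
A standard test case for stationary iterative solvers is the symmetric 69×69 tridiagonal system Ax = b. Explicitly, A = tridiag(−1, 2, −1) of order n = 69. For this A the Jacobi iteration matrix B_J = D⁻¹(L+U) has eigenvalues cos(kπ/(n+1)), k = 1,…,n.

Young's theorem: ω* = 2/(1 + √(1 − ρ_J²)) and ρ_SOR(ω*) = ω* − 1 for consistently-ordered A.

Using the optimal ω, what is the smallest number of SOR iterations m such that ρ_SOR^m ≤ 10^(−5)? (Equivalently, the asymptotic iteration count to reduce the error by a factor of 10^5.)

m = 129

½·tridiag(1,0,1) at n=69: λ_k = cos(kπ/70); max |λ| at k=1 ⇒ ρ_J = cos(π/70) ≈ 0.9989931.
√(1 − cos²(π/70)) = sin(π/70) ≈ 0.0448648.
So ω* = 2/1.0448648 = 1.9141232 (Young).
ρ_SOR = ω* − 1 ≈ 0.9141232.
ρ_SOR^m ≤ 10^(−5) ⇔ m ≥ 5·ln10/(−ln 0.9141232) = 11.5129/0.0897899 = 128.220; m = ⌈128.220⌉ = 129.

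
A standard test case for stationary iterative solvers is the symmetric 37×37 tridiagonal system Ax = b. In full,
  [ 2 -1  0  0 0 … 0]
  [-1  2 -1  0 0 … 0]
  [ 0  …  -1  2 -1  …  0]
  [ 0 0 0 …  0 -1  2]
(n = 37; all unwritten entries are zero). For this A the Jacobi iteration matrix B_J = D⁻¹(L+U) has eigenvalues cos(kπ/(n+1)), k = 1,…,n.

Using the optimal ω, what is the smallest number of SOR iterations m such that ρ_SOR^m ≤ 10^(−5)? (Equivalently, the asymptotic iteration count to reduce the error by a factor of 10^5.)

n=37: λ(B_J) = 1 − λ(A)/2 = cos(kπ/38); k=1 gives ρ_J = 0.9965845.
√(1−ρ_J²) = |sin(π/38)| = 0.0825793
ω* = 2/(1+0.0825793) = 1.8474397
ρ(B_{ω*}) = ω*−1 = 0.8474397
5·ln10 = 11.5129; −ln(0.8474397) = 0.165536; m = ⌈11.5129/0.165536⌉ = ⌈69.549⌉ = 70.

m = 70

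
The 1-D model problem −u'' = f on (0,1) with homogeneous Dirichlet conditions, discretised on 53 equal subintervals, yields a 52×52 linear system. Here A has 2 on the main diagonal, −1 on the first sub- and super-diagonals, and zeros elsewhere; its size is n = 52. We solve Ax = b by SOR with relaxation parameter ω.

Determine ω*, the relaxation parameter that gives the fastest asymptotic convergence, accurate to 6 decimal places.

ω* = 1.888145

spectrum of D⁻¹(L+U) = {cos(kπ/53) : 1≤k≤52}; ρ_J = cos(π/53) = 0.998244.
√(1 − cos²(π/53)) = sin(π/53) ≈ 0.0592406.
ω* = 2/(1 + 0.0592406) = 2/1.0592406 = 1.888145.
Hence ρ(B_{ω*}) = 1.888145 − 1 = 0.888145.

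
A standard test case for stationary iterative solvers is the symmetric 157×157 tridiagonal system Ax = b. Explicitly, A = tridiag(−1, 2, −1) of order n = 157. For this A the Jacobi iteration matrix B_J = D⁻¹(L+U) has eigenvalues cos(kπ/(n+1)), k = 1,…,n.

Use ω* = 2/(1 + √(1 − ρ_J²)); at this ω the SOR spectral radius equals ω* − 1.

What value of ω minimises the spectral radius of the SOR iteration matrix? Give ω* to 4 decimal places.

B_J for the 157×157 system has eigenvalues cos(kπ/158); ρ_J = cos(π/158) = 0.9998.
√(1 − cos²(π/158)) = sin(π/158) ≈ 0.01988.
[ω*] 2 ÷ (1 + 0.01988) = 2 ÷ 1.01988 = 1.9610.
and ρ(B_{ω*}) = 1.9610 − 1 = 0.9610.

ω* = 1.9610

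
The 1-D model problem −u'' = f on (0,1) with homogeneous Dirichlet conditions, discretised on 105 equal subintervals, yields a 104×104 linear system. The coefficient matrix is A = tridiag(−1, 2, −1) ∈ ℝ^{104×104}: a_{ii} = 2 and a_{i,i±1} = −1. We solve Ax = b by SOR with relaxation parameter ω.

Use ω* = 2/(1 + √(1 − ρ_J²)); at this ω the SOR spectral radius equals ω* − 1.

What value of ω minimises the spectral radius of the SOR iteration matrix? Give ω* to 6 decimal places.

ω* = 1.941907

[ρ_J] n=104: ρ(B_J) = cos(π/(n+1)) = cos(π/105) = 0.999552.
1 − cos²(π/105) = sin²(π/105) ⇒ √(1−ρ_J²) = sin(π/105) = 0.0299155.
ω* = 2 / (1 + 0.0299155) = 2 / 1.0299155 ≈ 1.941907.
Hence ρ(B_{ω*}) = 1.941907 − 1 = 0.941907.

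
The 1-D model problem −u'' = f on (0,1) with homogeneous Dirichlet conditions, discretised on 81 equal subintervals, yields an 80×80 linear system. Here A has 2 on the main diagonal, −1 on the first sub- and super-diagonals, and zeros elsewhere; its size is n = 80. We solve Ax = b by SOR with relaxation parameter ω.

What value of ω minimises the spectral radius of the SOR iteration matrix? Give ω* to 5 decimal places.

ω* = 1.92534

½·tridiag(1,0,1) at n=80: λ_k = cos(kπ/81); max |λ| at k=1 ⇒ ρ_J = cos(π/81) ≈ 0.99925.
√(1−ρ_J²) = |sin(π/81)| = 0.038775
ω* = 2/(1+0.038775) = 1.92534
and ρ(B_{ω*}) = 1.92534 − 1 = 0.92534.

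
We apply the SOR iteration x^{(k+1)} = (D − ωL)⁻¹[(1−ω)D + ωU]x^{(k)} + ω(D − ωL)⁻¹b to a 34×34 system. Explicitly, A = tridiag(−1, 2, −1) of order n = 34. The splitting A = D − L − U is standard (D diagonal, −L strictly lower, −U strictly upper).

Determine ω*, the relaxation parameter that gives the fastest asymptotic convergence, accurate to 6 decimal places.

ω* = 1.835470

With n=34, ρ(Jacobi) = cos(π/35) = 0.995974.
√(1−ρ_J²) = |sin(π/35)| = 0.0896393
Then 2/(1+√(1−ρ_J²)) = 2/(1+0.0896393); ω* = 2/1.0896393 = 1.835470.
ρ_SOR = ω* − 1 = 1.835470 − 1 = 0.835470.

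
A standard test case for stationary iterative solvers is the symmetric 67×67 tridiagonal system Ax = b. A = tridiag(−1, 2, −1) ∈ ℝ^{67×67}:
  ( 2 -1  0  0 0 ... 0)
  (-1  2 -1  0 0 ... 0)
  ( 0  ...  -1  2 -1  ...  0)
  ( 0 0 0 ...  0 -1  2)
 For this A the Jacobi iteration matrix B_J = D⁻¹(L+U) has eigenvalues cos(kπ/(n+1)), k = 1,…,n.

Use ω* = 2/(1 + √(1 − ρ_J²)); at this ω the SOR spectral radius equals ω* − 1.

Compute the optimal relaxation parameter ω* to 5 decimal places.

ω* = 1.91171

ρ_J = max_k |cos(kπ/68)| = cos(π/68) = 0.99893
1 − cos²(π/68) = sin²(π/68) ⇒ √(1−ρ_J²) = sin(π/68) = 0.046183.
Young: ω* = 2/(1+√(1−ρ_J²)) = 2/(1+0.046183) = 2/1.046183 = 1.91171.
and ρ(B_{ω*}) = 1.91171 − 1 = 0.91171.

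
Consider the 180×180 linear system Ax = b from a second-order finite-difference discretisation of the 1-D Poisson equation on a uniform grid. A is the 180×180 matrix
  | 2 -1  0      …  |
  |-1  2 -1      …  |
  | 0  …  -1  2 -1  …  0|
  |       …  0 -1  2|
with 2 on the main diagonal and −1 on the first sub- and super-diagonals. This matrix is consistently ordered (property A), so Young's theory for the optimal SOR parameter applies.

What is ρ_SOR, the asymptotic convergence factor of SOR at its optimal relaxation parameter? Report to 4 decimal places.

ρ_SOR = 0.9659

With n=180, ρ(Jacobi) = cos(π/181) = 0.9998.
root = sin(π/181) = 0.01736  (since 1−cos² = sin²).
ω* = 2/(1 + 0.01736) = 2/1.01736 = 1.9659.
At ω = 1.9659 every |λ(B_ω)| = ω−1, so ρ_SOR = 0.9659.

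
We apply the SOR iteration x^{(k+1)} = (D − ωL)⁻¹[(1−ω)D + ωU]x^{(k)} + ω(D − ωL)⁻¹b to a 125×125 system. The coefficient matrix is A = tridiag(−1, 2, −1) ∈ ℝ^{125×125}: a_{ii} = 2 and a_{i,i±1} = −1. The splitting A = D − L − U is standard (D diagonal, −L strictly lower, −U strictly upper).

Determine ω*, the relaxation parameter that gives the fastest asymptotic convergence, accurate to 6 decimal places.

ω* = 1.951351

B_J for the 125×125 system has eigenvalues cos(kπ/126); ρ_J = cos(π/126) = 0.999689.
√(1 − cos²(π/126)) = sin(π/126) ≈ 0.0249307.
[ω*] 2 ÷ (1 + 0.0249307) = 2 ÷ 1.0249307 = 1.951351.
At ω = 1.951351 every |λ(B_ω)| = ω−1, so ρ_SOR = 0.951351.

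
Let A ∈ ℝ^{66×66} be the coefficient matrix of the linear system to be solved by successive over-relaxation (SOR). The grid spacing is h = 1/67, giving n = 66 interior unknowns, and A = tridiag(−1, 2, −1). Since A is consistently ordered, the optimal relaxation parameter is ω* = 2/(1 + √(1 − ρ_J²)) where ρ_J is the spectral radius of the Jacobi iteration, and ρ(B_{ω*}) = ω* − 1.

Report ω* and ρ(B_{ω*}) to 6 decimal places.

B_J for the 66×66 system has eigenvalues cos(kπ/67); ρ_J = cos(π/67) = 0.998901.
√(1 − cos²(π/67)) = sin(π/67) ≈ 0.0468723.
ω* = 2 / (1 + 0.0468723) = 2 / 1.0468723 ≈ 1.910453.
Hence ρ(B_{ω*}) = 1.910453 − 1 = 0.910453.

ω* = 1.910453, ρ_SOR = 0.910453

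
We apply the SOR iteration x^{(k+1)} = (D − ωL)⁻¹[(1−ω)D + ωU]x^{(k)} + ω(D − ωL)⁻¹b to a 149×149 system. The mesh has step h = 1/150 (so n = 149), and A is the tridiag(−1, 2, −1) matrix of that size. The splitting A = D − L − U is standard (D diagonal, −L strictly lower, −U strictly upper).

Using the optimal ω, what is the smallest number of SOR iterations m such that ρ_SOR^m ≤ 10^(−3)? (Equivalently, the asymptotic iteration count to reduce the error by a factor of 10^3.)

B_J for the 149×149 system has eigenvalues cos(kπ/150); ρ_J = cos(π/150) = 0.9997807.
1 − cos²(π/150) = sin²(π/150) ⇒ √(1−ρ_J²) = sin(π/150) = 0.0209424.
ω* = 2/(1 + 0.0209424) = 2/1.0209424 = 1.9589744.
ρ_SOR = ω* − 1 = 1.9589744 − 1 = 0.9589744.
(0.9589744)^m ≤ 10^{−3}  ⇒  m·ln(0.9589744) ≤ −3·ln10  ⇒  m ≥ 164.899  ⇒  m = 165

m = 165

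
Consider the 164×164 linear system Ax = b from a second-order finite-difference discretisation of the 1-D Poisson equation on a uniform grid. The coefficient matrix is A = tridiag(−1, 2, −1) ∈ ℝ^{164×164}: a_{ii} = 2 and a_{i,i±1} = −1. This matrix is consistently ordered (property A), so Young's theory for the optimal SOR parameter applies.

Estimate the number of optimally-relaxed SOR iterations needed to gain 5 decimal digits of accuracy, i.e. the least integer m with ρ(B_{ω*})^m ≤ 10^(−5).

m = 303

ρ_J = max_k |cos(kπ/165)| = cos(π/165) = 0.9998187
root = sin(π/165) = 0.0190388  (since 1−cos² = sin²).
Young: ω* = 2/(1+√(1−ρ_J²)) = 2/(1+0.0190388) = 2/1.0190388 = 1.9626338.
ρ(B_{ω*}) = ω*−1 = 0.9626338
For 5 digits: m = 5·ln10 / (−ln 0.9626338) = 11.5129/0.0380822 = 302.317; round up → m = 303.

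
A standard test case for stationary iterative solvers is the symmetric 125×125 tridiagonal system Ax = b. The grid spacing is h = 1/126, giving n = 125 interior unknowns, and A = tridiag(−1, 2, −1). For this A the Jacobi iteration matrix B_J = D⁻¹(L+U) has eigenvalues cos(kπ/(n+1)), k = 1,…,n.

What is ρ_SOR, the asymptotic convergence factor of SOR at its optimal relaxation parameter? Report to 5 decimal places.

ρ_SOR = 0.95135

spectrum of D⁻¹(L+U) = {cos(kπ/126) : 1≤k≤125}; ρ_J = cos(π/126) = 0.99969.
√(1−ρ_J²) = |sin(π/126)| = 0.024931
ω* = 2/(1 + 0.024931) = 2/1.024931 = 1.95135.
[ρ_SOR] ω* − 1 = 0.95135.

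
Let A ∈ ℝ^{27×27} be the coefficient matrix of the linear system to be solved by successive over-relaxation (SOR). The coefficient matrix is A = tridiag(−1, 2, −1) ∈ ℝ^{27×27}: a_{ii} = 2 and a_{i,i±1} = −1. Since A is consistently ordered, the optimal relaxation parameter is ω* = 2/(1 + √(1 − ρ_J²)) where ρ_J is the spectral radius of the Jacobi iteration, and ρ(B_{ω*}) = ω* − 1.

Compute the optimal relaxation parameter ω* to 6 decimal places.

ω* = 1.798619

B_J for the 27×27 system has eigenvalues cos(kπ/28); ρ_J = cos(π/28) = 0.993712.
root = sin(π/28) = 0.1119645  (since 1−cos² = sin²).
ω* = 2/(1+0.1119645) = 1.798619
Hence ρ(B_{ω*}) = 1.798619 − 1 = 0.798619.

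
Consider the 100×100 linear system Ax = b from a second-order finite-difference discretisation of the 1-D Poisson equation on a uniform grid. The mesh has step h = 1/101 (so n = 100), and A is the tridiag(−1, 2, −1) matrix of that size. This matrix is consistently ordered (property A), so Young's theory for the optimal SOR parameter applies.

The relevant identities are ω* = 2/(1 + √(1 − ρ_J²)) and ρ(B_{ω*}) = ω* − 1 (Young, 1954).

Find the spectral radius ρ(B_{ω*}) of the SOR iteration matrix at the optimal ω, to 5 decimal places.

n=100: λ(B_J) = 1 − λ(A)/2 = cos(kπ/101); k=1 gives ρ_J = 0.99952.
√(1−ρ_J²) = |sin(π/101)| = 0.031100
Young: ω* = 2/(1+√(1−ρ_J²)) = 2/(1+0.031100) = 2/1.031100 = 1.93968.
and ρ(B_{ω*}) = 1.93968 − 1 = 0.93968.

ρ_SOR = 0.93968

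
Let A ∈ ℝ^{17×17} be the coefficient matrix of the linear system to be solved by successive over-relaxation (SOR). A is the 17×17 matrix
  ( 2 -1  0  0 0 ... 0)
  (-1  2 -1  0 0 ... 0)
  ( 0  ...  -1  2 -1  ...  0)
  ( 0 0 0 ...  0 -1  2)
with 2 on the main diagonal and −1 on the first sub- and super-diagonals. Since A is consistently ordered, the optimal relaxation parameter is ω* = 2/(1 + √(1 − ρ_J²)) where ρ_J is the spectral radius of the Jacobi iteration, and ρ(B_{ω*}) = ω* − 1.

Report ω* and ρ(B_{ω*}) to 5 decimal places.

ω* = 1.70409, ρ_SOR = 0.70409

ρ_J = max_k |cos(kπ/18)| = cos(π/18) = 0.98481
√(1−ρ_J²) simplifies to sin(π/18) = 0.173648.
So ω* = 2/1.173648 = 1.70409 (Young).
and ρ(B_{ω*}) = 1.70409 − 1 = 0.70409.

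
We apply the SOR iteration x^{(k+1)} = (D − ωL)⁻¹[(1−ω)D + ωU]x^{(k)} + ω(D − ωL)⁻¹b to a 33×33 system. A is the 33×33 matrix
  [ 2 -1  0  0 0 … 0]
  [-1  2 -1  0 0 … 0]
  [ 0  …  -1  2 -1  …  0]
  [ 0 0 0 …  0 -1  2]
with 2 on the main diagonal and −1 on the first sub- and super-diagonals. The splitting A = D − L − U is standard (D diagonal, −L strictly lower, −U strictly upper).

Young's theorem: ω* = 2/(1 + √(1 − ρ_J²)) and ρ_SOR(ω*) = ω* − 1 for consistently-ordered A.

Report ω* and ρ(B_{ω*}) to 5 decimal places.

ω* = 1.83105, ρ_SOR = 0.83105

n=33: λ(B_J) = 1 − λ(A)/2 = cos(kπ/34); k=1 gives ρ_J = 0.99573.
√(1 − cos²(π/34)) = sin(π/34) ≈ 0.092268.
ω* = 2 / (1 + 0.092268) = 2 / 1.092268 ≈ 1.83105.
and ρ(B_{ω*}) = 1.83105 − 1 = 0.83105.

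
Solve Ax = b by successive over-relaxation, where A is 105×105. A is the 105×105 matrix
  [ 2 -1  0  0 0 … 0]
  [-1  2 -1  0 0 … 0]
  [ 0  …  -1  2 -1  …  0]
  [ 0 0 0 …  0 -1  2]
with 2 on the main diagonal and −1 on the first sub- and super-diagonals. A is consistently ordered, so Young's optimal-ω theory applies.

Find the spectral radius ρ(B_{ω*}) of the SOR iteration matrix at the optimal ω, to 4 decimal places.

ρ_SOR = 0.9424

[ρ_J] n=105: ρ(B_J) = cos(π/(n+1)) = cos(π/106) = 0.9996.
√(1−ρ_J²) simplifies to sin(π/106) = 0.02963.
Young: ω* = 2/(1+√(1−ρ_J²)) = 2/(1+0.02963) = 2/1.02963 = 1.9424.
and ρ(B_{ω*}) = 1.9424 − 1 = 0.9424.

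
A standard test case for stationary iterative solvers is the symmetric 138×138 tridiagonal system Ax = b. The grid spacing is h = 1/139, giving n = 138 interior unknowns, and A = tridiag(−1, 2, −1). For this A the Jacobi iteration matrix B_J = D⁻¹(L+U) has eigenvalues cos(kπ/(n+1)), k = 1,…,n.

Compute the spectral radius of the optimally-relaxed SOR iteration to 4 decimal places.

With n=138, ρ(Jacobi) = cos(π/139) = 0.9997.
root = sin(π/139) = 0.02260  (since 1−cos² = sin²).
ω* = 2 / (1 + 0.02260) = 2 / 1.02260 ≈ 1.9558.
ρ(B_{ω*}) = ω*−1 = 0.9558

ρ_SOR = 0.9558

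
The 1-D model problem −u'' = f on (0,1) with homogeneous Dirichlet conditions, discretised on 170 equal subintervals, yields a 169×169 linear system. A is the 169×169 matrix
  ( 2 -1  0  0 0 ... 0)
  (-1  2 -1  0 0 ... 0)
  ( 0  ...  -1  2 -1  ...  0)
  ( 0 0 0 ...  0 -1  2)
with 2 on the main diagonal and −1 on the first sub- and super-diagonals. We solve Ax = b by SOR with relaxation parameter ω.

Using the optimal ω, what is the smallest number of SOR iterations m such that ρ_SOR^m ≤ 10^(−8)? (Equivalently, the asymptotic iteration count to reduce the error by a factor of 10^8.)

m = 499

n=169: λ(B_J) = 1 − λ(A)/2 = cos(kπ/170); k=1 gives ρ_J = 0.9998293.
1 − cos²(π/170) = sin²(π/170) ⇒ √(1−ρ_J²) = sin(π/170) = 0.0184789.
Then 2/(1+√(1−ρ_J²)) = 2/(1+0.0184789); ω* = 2/1.0184789 = 1.9637127.
ρ_SOR = ω* − 1 ≈ 0.9637127.
8·ln10 = 18.4207; −ln(0.9637127) = 0.0369621; m = ⌈18.4207/0.0369621⌉ = ⌈498.367⌉ = 499.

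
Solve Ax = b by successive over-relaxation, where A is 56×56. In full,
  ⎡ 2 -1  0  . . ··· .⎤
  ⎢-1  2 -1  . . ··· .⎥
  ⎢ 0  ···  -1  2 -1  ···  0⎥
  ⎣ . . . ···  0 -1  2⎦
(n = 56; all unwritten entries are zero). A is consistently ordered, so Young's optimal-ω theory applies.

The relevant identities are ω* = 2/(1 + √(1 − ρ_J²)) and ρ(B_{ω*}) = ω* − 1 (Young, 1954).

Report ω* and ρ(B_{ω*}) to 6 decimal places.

ω* = 1.895577, ρ_SOR = 0.895577

[ρ_J] n=56: ρ(B_J) = cos(π/(n+1)) = cos(π/57) = 0.998482.
1 − cos²(π/57) = sin²(π/57) ⇒ √(1−ρ_J²) = sin(π/57) = 0.0550878.
ω* = 2/(1+0.0550878) = 1.895577
ρ_SOR = ω* − 1 = 1.895577 − 1 = 0.895577.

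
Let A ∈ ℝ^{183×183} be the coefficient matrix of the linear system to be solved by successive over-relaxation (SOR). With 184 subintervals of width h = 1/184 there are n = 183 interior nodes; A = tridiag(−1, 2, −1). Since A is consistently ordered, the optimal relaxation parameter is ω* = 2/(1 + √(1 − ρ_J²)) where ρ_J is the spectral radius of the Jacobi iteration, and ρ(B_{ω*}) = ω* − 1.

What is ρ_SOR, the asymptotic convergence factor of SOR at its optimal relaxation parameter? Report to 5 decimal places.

With n=183, ρ(Jacobi) = cos(π/184) = 0.99985.
√(1−ρ_J²) simplifies to sin(π/184) = 0.017073.
Then 2/(1+√(1−ρ_J²)) = 2/(1+0.017073); ω* = 2/1.017073 = 1.96643.
ρ_SOR = ω* − 1 = 1.96643 − 1 = 0.96643.

ρ_SOR = 0.96643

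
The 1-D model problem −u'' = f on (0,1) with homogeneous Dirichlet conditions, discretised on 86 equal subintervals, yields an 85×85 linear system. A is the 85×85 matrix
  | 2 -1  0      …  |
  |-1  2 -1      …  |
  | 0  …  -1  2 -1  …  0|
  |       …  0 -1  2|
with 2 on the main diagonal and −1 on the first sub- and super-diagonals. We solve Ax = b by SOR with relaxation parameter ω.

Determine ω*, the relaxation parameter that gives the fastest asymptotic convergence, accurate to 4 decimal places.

ρ_J = max_k |cos(kπ/86)| = cos(π/86) = 0.9993
1 − cos²(π/86) = sin²(π/86) ⇒ √(1−ρ_J²) = sin(π/86) = 0.03652.
ω* = 2/(1 + 0.03652) = 2/1.03652 = 1.9295.
ρ_SOR = ω* − 1 = 1.9295 − 1 = 0.9295.

ω* = 1.9295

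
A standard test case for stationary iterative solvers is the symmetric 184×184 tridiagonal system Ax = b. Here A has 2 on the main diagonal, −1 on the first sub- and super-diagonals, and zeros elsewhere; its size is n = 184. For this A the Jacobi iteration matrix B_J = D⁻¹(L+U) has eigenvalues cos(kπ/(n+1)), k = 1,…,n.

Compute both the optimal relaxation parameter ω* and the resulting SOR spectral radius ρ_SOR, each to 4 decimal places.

ω* = 1.9666, ρ_SOR = 0.9666

ρ_J = max_k |cos(kπ/185)| = cos(π/185) = 0.9999
√(1−ρ_J²) = |sin(π/185)| = 0.01698
ω* = 2 / (1 + 0.01698) = 2 / 1.01698 ≈ 1.9666.
and ρ(B_{ω*}) = 1.9666 − 1 = 0.9666.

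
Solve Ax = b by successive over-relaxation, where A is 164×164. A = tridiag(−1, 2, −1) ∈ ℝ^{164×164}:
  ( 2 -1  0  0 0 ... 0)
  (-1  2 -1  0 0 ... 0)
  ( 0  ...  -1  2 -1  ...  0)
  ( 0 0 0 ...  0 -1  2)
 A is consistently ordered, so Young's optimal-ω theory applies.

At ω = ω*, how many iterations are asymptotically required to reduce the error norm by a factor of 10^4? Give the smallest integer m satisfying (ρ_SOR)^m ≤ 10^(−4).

½·tridiag(1,0,1) at n=164: λ_k = cos(kπ/165); max |λ| at k=1 ⇒ ρ_J = cos(π/165) ≈ 0.9998187.
√(1−ρ_J²) = |sin(π/165)| = 0.0190388
ω* = 2/(1 + 0.0190388) = 2/1.0190388 = 1.9626338.
ρ_SOR = ω* − 1 ≈ 0.9626338.
For 4 digits: m = 4·ln10 / (−ln 0.9626338) = 9.21034/0.0380822 = 241.854; round up → m = 242.

m = 242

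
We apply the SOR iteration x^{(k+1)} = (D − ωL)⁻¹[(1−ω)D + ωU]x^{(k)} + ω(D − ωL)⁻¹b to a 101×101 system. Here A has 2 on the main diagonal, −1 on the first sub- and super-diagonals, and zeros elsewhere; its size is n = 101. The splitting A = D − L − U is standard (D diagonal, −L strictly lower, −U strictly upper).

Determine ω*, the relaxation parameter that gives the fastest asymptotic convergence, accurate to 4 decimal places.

ω* = 1.9402

With n=101, ρ(Jacobi) = cos(π/102) = 0.9995.
root = sin(π/102) = 0.03080  (since 1−cos² = sin²).
Then 2/(1+√(1−ρ_J²)) = 2/(1+0.03080); ω* = 2/1.03080 = 1.9402.
and ρ(B_{ω*}) = 1.9402 − 1 = 0.9402.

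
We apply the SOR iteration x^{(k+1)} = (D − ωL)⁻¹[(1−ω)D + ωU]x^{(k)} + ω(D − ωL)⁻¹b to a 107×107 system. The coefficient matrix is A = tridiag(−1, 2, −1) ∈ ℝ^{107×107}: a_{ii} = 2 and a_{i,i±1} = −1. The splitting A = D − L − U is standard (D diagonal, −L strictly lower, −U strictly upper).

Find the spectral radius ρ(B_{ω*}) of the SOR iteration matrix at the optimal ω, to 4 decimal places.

ρ_SOR = 0.9435

n=107: λ(B_J) = 1 − λ(A)/2 = cos(kπ/108); k=1 gives ρ_J = 0.9996.
√(1 − cos²(π/108)) = sin(π/108) ≈ 0.02908.
ω* = 2/(1+0.02908) = 1.9435
ρ(B_{ω*}) = ω*−1 = 0.9435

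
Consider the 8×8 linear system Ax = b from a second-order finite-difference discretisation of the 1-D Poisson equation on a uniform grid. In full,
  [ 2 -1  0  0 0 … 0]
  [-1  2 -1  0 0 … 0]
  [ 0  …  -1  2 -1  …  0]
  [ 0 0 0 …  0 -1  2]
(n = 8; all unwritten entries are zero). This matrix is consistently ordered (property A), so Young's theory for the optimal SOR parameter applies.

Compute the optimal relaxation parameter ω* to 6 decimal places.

ω* = 1.490291

With n=8, ρ(Jacobi) = cos(π/9) = 0.939693.
√(1−ρ_J²) = |sin(π/9)| = 0.3420201
[ω*] 2 ÷ (1 + 0.3420201) = 2 ÷ 1.3420201 = 1.490291.
and ρ(B_{ω*}) = 1.490291 − 1 = 0.490291.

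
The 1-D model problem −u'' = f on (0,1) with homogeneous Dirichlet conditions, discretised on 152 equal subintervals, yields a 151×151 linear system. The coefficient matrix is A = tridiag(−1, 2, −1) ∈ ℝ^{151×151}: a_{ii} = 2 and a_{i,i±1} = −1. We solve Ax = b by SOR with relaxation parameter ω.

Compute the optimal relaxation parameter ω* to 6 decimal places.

ω* = 1.959503

ρ_J = max_k |cos(kπ/152)| = cos(π/152) = 0.999786
√(1−ρ_J²) simplifies to sin(π/152) = 0.0206669.
Young: ω* = 2/(1+√(1−ρ_J²)) = 2/(1+0.0206669) = 2/1.0206669 = 1.959503.
ρ_SOR = ω* − 1 = 1.959503 − 1 = 0.959503.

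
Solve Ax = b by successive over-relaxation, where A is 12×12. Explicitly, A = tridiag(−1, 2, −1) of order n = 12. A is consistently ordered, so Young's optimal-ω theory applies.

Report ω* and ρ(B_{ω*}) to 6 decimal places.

B_J for the 12×12 system has eigenvalues cos(kπ/13); ρ_J = cos(π/13) = 0.970942.
root = sin(π/13) = 0.2393157  (since 1−cos² = sin²).
ω* = 2/(1 + 0.2393157) = 2/1.2393157 = 1.613794.
and ρ(B_{ω*}) = 1.613794 − 1 = 0.613794.

ω* = 1.613794, ρ_SOR = 0.613794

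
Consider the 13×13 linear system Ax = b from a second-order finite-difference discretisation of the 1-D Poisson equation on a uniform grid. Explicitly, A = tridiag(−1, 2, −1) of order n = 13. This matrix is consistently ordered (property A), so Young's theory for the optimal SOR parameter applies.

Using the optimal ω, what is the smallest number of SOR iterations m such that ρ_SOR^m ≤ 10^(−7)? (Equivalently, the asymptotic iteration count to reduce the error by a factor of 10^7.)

m = 36

ρ_J = max_k |cos(kπ/14)| = cos(π/14) = 0.9749279
root = sin(π/14) = 0.2225209  (since 1−cos² = sin²).
Young: ω* = 2/(1+√(1−ρ_J²)) = 2/(1+0.2225209) = 2/1.2225209 = 1.6359639.
and ρ(B_{ω*}) = 1.6359639 − 1 = 0.6359639.
Need (0.6359639)^m ≤ 10^(−7): m ≥ 7·ln10/|ln 0.6359639| = 16.1181/0.452613 = 35.611 ⇒ m = 36.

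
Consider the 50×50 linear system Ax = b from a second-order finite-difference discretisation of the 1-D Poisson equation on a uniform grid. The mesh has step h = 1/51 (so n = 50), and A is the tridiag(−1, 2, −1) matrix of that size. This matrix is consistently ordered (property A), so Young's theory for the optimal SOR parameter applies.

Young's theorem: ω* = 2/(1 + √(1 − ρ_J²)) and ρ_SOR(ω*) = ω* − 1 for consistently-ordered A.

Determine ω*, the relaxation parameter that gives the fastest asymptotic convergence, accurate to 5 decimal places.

ω* = 1.88402

B_J for the 50×50 system has eigenvalues cos(kπ/51); ρ_J = cos(π/51) = 0.99810.
√(1 − cos²(π/51)) = sin(π/51) ≈ 0.061561.
ω* = 2/(1+0.061561) = 1.88402
ρ(B_{ω*}) = ω*−1 = 0.88402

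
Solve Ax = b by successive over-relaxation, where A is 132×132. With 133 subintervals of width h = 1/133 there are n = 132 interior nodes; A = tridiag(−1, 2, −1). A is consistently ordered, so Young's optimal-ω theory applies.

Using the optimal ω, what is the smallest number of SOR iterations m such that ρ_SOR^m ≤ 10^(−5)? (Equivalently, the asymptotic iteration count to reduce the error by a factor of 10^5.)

m = 244

[ρ_J] n=132: ρ(B_J) = cos(π/(n+1)) = cos(π/133) = 0.9997210.
√(1−ρ_J²) simplifies to sin(π/133) = 0.0236188.
ω* = 2/(1 + 0.0236188) = 2/1.0236188 = 1.9538524.
ρ_SOR = ω* − 1 = 1.9538524 − 1 = 0.9538524.
(0.9538524)^m ≤ 10^{−5}  ⇒  m·ln(0.9538524) ≤ −5·ln10  ⇒  m ≥ 243.678  ⇒  m = 244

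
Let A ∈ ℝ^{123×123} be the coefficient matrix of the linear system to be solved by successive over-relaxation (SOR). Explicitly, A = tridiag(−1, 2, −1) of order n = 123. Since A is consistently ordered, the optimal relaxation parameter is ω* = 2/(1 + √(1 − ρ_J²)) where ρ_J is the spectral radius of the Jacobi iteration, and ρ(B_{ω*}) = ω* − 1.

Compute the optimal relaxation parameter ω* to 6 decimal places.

ω* = 1.950586

ρ_J = max_k |cos(kπ/124)| = cos(π/124) = 0.999679
√(1 − cos²(π/124)) = sin(π/124) ≈ 0.0253327.
ω* = 2/(1 + 0.0253327) = 2/1.0253327 = 1.950586.
At ω = 1.950586 every |λ(B_ω)| = ω−1, so ρ_SOR = 0.950586.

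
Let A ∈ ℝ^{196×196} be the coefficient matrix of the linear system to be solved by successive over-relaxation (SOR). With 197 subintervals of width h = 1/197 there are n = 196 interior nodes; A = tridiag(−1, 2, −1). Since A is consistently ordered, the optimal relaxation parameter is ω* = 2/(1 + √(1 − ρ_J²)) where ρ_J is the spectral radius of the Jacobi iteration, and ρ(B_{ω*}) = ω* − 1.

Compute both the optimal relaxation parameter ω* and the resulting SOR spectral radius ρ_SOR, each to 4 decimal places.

With n=196, ρ(Jacobi) = cos(π/197) = 0.9999.
√(1−ρ_J²) = |sin(π/197)| = 0.01595
[ω*] 2 ÷ (1 + 0.01595) = 2 ÷ 1.01595 = 1.9686.
[ρ_SOR] ω* − 1 = 0.9686.

ω* = 1.9686, ρ_SOR = 0.9686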